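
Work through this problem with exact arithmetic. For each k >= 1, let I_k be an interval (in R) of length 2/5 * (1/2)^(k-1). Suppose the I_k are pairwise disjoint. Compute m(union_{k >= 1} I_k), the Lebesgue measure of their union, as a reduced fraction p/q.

By countable additivity of the Lebesgue measure on pairwise disjoint measurable sets,
  m(union_{k >= 1} I_k) = sum_{k >= 1} m(I_k) = sum_{k >= 1} a * r^(k-1),
  with a = 2/5 and r = 1/2.
Since 0 < r = 1/2 < 1, the geometric series converges:
  sum_{k >= 1} a * r^(k-1) = a / (1 - r).
  = 2/5 / (1 - 1/2)
  = 2/5 / (1/2)
  = 4/5.

4/5


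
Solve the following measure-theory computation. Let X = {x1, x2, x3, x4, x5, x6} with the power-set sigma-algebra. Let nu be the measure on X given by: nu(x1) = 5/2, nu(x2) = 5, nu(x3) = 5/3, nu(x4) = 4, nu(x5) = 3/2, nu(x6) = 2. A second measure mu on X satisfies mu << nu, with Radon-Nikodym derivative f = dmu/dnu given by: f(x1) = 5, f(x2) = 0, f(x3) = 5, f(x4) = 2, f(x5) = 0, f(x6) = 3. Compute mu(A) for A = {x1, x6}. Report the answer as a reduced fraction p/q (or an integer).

By the defining property of the Radon-Nikodym derivative, for every measurable set A,
  mu(A) = integral_A f dnu.
Since nu is a discrete measure concentrated on the atoms of X, the integral over A reduces to the sum
  mu(A) = sum_{x in A} f(x) * nu({x}).
Computing each term:
  x1: f(x1) * nu(x1) = 5 * 5/2 = 25/2.
  x6: f(x6) * nu(x6) = 3 * 2 = 6.
Summing: mu(A) = 25/2 + 6 = 37/2.

37/2


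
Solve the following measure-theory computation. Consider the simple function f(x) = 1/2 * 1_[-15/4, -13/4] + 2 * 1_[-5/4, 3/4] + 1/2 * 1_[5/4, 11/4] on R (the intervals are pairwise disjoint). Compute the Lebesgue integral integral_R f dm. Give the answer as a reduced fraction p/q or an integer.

For a simple function f = sum_i c_i * 1_{A_i} with disjoint A_i,
  integral f dm = sum_i c_i * m(A_i).
Lengths of the A_i:
  m(A_1) = -13/4 - (-15/4) = 1/2.
  m(A_2) = 3/4 - (-5/4) = 2.
  m(A_3) = 11/4 - 5/4 = 3/2.
Contributions c_i * m(A_i):
  (1/2) * (1/2) = 1/4.
  (2) * (2) = 4.
  (1/2) * (3/2) = 3/4.
Total: 1/4 + 4 + 3/4 = 5.

5


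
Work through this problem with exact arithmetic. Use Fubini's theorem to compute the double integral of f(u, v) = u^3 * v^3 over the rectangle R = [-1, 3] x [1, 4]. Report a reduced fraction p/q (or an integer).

f(u, v) is a tensor product of a function of u and a function of v, and both factors are bounded continuous (hence Lebesgue integrable) on the rectangle, so Fubini's theorem applies:
  integral_R f d(m x m) = (integral_a1^b1 u^3 du) * (integral_a2^b2 v^3 dv).
Inner integral in u: integral_{-1}^{3} u^3 du = (3^4 - (-1)^4)/4
  = 20.
Inner integral in v: integral_{1}^{4} v^3 dv = (4^4 - 1^4)/4
  = 255/4.
Product: (20) * (255/4) = 1275.

1275


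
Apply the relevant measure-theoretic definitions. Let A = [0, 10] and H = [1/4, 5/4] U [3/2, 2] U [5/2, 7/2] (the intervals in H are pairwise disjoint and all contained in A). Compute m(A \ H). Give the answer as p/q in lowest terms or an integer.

The ambient interval has length m(A) = 10 - 0 = 10.
Since the holes are disjoint and sit inside A, by finite additivity
  m(H) = sum_i (b_i - a_i), and m(A \ H) = m(A) - m(H).
Computing the hole measures:
  m(H_1) = 5/4 - 1/4 = 1.
  m(H_2) = 2 - 3/2 = 1/2.
  m(H_3) = 7/2 - 5/2 = 1.
Summed: m(H) = 1 + 1/2 + 1 = 5/2.
So m(A \ H) = 10 - 5/2 = 15/2.

15/2


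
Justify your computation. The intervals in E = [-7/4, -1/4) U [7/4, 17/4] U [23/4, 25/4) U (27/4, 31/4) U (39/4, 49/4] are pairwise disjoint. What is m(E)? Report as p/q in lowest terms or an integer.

For pairwise disjoint intervals, m(union_i I_i) = sum_i m(I_i),
and m is invariant under swapping open/closed endpoints (single points have measure 0).
So m(E) = sum_i (b_i - a_i).
  I_1 has length -1/4 - (-7/4) = 3/2.
  I_2 has length 17/4 - 7/4 = 5/2.
  I_3 has length 25/4 - 23/4 = 1/2.
  I_4 has length 31/4 - 27/4 = 1.
  I_5 has length 49/4 - 39/4 = 5/2.
Summing:
  m(E) = 3/2 + 5/2 + 1/2 + 1 + 5/2 = 8.

8


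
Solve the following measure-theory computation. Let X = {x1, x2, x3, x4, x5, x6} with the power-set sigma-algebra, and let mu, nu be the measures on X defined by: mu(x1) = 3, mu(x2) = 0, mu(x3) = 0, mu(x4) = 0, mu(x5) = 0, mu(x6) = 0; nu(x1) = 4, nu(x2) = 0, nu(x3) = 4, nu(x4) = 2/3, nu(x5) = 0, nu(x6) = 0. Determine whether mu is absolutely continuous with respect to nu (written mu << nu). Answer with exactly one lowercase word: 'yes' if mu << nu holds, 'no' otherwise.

mu << nu means: every nu-null measurable set is also mu-null; equivalently, for every atom x, if nu({x}) = 0 then mu({x}) = 0.
Checking each atom:
  x1: nu = 4 > 0 -> no constraint.
  x2: nu = 0, mu = 0 -> consistent with mu << nu.
  x3: nu = 4 > 0 -> no constraint.
  x4: nu = 2/3 > 0 -> no constraint.
  x5: nu = 0, mu = 0 -> consistent with mu << nu.
  x6: nu = 0, mu = 0 -> consistent with mu << nu.
No atom violates the condition. Therefore mu << nu.

yes


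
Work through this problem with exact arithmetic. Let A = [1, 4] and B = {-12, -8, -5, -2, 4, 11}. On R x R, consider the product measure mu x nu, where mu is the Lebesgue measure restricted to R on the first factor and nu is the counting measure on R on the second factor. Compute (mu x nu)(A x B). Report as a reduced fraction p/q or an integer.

For a measurable rectangle A x B, the product measure satisfies
  (mu x nu)(A x B) = mu(A) * nu(B).
  mu(A) = 3.
  nu(B) = 6.
  (mu x nu)(A x B) = 3 * 6 = 18.

18


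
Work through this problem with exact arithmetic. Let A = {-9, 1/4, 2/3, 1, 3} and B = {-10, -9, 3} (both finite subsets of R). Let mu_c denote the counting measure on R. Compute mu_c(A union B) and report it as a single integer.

Counting measure on a finite set equals cardinality. By inclusion-exclusion, |A union B| = |A| + |B| - |A cap B|.
|A| = 5, |B| = 3, |A cap B| = 2.
So mu_c(A union B) = 5 + 3 - 2 = 6.

6


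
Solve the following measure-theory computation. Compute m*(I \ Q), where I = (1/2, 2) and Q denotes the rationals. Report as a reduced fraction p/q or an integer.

The interval I = (1/2, 2) has m(I) = 2 - 1/2 = 3/2 (endpoints are measure-zero, so open/closed/half-open agree). Write I = (I cap Q) u (I \ Q). The rationals in I are countable, so m*(I cap Q) = 0 (cover each rational by intervals whose total length is arbitrarily small). By countable subadditivity m*(I) <= m*(I cap Q) + m*(I \ Q), hence m*(I \ Q) >= m(I) = 3/2. The reverse inequality m*(I \ Q) <= m*(I) = 3/2 is trivial since (I \ Q) is a subset of I. Therefore m*(I \ Q) = 3/2.

3/2


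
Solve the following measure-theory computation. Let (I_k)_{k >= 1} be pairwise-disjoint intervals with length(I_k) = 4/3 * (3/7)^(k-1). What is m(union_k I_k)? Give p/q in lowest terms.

By countable additivity of the Lebesgue measure on pairwise disjoint measurable sets,
  m(union_{k >= 1} I_k) = sum_{k >= 1} m(I_k) = sum_{k >= 1} a * r^(k-1),
  with a = 4/3 and r = 3/7.
Since 0 < r = 3/7 < 1, the geometric series converges:
  sum_{k >= 1} a * r^(k-1) = a / (1 - r).
  = 4/3 / (1 - 3/7)
  = 4/3 / (4/7)
  = 7/3.

7/3


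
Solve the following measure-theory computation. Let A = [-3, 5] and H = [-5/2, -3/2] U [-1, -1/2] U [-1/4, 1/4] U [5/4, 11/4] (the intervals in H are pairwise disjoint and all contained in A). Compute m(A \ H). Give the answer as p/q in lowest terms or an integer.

The ambient interval has length m(A) = 5 - (-3) = 8.
Since the holes are disjoint and sit inside A, by finite additivity
  m(H) = sum_i (b_i - a_i), and m(A \ H) = m(A) - m(H).
Computing the hole measures:
  m(H_1) = -3/2 - (-5/2) = 1.
  m(H_2) = -1/2 - (-1) = 1/2.
  m(H_3) = 1/4 - (-1/4) = 1/2.
  m(H_4) = 11/4 - 5/4 = 3/2.
Summed: m(H) = 1 + 1/2 + 1/2 + 3/2 = 7/2.
So m(A \ H) = 8 - 7/2 = 9/2.

9/2


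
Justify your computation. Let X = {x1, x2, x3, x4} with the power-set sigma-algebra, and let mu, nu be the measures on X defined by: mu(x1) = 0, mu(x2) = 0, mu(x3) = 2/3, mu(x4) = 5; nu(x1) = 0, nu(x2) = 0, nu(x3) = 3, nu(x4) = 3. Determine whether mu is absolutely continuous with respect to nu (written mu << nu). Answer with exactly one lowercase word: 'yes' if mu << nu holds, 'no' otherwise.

mu << nu means: every nu-null measurable set is also mu-null; equivalently, for every atom x, if nu({x}) = 0 then mu({x}) = 0.
Checking each atom:
  x1: nu = 0, mu = 0 -> consistent with mu << nu.
  x2: nu = 0, mu = 0 -> consistent with mu << nu.
  x3: nu = 3 > 0 -> no constraint.
  x4: nu = 3 > 0 -> no constraint.
No atom violates the condition. Therefore mu << nu.

yes


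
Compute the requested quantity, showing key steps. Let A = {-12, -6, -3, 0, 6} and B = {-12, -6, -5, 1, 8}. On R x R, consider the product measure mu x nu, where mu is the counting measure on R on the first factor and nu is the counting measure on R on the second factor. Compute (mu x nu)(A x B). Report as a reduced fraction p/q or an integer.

For a measurable rectangle A x B, the product measure satisfies
  (mu x nu)(A x B) = mu(A) * nu(B).
  mu(A) = 5.
  nu(B) = 5.
  (mu x nu)(A x B) = 5 * 5 = 25.

25


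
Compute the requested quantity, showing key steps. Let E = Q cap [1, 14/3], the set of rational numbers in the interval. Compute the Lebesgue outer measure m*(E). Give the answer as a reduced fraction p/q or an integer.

E = Q cap [1, 14/3] is a subset of Q, which is countable. Enumerate Q = {q_1, q_2, ...}; for any eps > 0, cover q_k by the open interval (q_k - eps/2^(k+1), q_k + eps/2^(k+1)), of length eps/2^k. The total cover length is sum_{k>=1} eps/2^k = eps. Hence m*(E) <= m*(Q) <= eps for every eps > 0, and since outer measure is non-negative, m*(E) = 0.

0


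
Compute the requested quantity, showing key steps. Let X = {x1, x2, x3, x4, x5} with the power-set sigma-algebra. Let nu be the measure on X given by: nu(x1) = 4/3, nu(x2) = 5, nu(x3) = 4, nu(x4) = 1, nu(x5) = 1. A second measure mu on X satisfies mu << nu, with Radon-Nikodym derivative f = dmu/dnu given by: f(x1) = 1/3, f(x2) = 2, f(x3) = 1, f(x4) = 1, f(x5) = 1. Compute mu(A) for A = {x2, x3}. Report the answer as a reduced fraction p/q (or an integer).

By the defining property of the Radon-Nikodym derivative, for every measurable set A,
  mu(A) = integral_A f dnu.
Since nu is a discrete measure concentrated on the atoms of X, the integral over A reduces to the sum
  mu(A) = sum_{x in A} f(x) * nu({x}).
Computing each term:
  x2: f(x2) * nu(x2) = 2 * 5 = 10.
  x3: f(x3) * nu(x3) = 1 * 4 = 4.
Summing: mu(A) = 10 + 4 = 14.

14


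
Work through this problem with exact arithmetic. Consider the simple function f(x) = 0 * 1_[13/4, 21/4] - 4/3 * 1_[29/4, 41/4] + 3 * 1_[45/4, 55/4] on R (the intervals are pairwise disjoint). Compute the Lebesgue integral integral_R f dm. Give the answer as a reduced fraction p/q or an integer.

For a simple function f = sum_i c_i * 1_{A_i} with disjoint A_i,
  integral f dm = sum_i c_i * m(A_i).
Lengths of the A_i:
  m(A_1) = 21/4 - 13/4 = 2.
  m(A_2) = 41/4 - 29/4 = 3.
  m(A_3) = 55/4 - 45/4 = 5/2.
Contributions c_i * m(A_i):
  (0) * (2) = 0.
  (-4/3) * (3) = -4.
  (3) * (5/2) = 15/2.
Total: 0 - 4 + 15/2 = 7/2.

7/2


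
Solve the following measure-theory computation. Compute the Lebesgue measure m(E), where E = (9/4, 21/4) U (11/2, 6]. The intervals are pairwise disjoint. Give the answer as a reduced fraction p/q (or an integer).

For pairwise disjoint intervals, m(union_i I_i) = sum_i m(I_i),
and m is invariant under swapping open/closed endpoints (single points have measure 0).
So m(E) = sum_i (b_i - a_i).
  I_1 has length 21/4 - 9/4 = 3.
  I_2 has length 6 - 11/2 = 1/2.
Summing:
  m(E) = 3 + 1/2 = 7/2.

7/2


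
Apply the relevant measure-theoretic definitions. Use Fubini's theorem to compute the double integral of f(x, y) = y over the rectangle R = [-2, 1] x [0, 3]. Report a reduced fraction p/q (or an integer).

f(x, y) is a tensor product of a function of x and a function of y, and both factors are bounded continuous (hence Lebesgue integrable) on the rectangle, so Fubini's theorem applies:
  integral_R f d(m x m) = (integral_a1^b1 1 dx) * (integral_a2^b2 y dy).
Inner integral in x: integral_{-2}^{1} 1 dx = (1^1 - (-2)^1)/1
  = 3.
Inner integral in y: integral_{0}^{3} y dy = (3^2 - 0^2)/2
  = 9/2.
Product: (3) * (9/2) = 27/2.

27/2


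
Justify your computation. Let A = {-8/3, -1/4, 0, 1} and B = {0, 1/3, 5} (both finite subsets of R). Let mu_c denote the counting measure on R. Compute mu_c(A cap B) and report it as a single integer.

Counting measure on a finite set equals cardinality. mu_c(A cap B) = |A cap B| (elements appearing in both).
Enumerating the elements of A that also lie in B gives 1 element(s).
So mu_c(A cap B) = 1.

1


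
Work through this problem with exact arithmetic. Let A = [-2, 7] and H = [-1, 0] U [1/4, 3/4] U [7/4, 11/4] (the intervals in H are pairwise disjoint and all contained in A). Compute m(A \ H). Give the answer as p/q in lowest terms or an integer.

The ambient interval has length m(A) = 7 - (-2) = 9.
Since the holes are disjoint and sit inside A, by finite additivity
  m(H) = sum_i (b_i - a_i), and m(A \ H) = m(A) - m(H).
Computing the hole measures:
  m(H_1) = 0 - (-1) = 1.
  m(H_2) = 3/4 - 1/4 = 1/2.
  m(H_3) = 11/4 - 7/4 = 1.
Summed: m(H) = 1 + 1/2 + 1 = 5/2.
So m(A \ H) = 9 - 5/2 = 13/2.

13/2


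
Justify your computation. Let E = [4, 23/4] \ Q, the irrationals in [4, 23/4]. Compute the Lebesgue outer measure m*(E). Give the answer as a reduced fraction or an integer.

The interval I = [4, 23/4] has m(I) = 23/4 - 4 = 7/4 (endpoints are measure-zero, so open/closed/half-open agree). Write I = (I cap Q) u (I \ Q). The rationals in I are countable, so m*(I cap Q) = 0 (cover each rational by intervals whose total length is arbitrarily small). By countable subadditivity m*(I) <= m*(I cap Q) + m*(I \ Q), hence m*(I \ Q) >= m(I) = 7/4. The reverse inequality m*(I \ Q) <= m*(I) = 7/4 is trivial since (I \ Q) is a subset of I. Therefore m*(I \ Q) = 7/4.

7/4


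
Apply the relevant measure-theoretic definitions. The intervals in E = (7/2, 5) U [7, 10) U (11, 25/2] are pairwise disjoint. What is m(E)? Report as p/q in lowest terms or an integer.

For pairwise disjoint intervals, m(union_i I_i) = sum_i m(I_i),
and m is invariant under swapping open/closed endpoints (single points have measure 0).
So m(E) = sum_i (b_i - a_i).
  I_1 has length 5 - 7/2 = 3/2.
  I_2 has length 10 - 7 = 3.
  I_3 has length 25/2 - 11 = 3/2.
Summing:
  m(E) = 3/2 + 3 + 3/2 = 6.

6


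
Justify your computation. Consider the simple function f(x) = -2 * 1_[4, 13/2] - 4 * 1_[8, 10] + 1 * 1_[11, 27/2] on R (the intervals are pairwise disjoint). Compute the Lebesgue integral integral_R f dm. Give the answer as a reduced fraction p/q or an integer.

For a simple function f = sum_i c_i * 1_{A_i} with disjoint A_i,
  integral f dm = sum_i c_i * m(A_i).
Lengths of the A_i:
  m(A_1) = 13/2 - 4 = 5/2.
  m(A_2) = 10 - 8 = 2.
  m(A_3) = 27/2 - 11 = 5/2.
Contributions c_i * m(A_i):
  (-2) * (5/2) = -5.
  (-4) * (2) = -8.
  (1) * (5/2) = 5/2.
Total: -5 - 8 + 5/2 = -21/2.

-21/2


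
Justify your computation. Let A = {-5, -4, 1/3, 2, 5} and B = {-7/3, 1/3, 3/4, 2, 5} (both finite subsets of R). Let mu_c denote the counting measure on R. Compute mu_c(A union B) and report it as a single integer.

Counting measure on a finite set equals cardinality. By inclusion-exclusion, |A union B| = |A| + |B| - |A cap B|.
|A| = 5, |B| = 5, |A cap B| = 3.
So mu_c(A union B) = 5 + 5 - 3 = 7.

7


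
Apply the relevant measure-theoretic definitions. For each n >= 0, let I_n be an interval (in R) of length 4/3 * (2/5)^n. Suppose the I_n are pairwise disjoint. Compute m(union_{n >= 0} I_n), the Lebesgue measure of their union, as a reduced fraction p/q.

By countable additivity of the Lebesgue measure on pairwise disjoint measurable sets,
  m(union_{n >= 0} I_n) = sum_{n >= 0} m(I_n) = sum_{n >= 0} a * r^n,
  with a = 4/3 and r = 2/5.
Since 0 < r = 2/5 < 1, the geometric series converges:
  sum_{n >= 0} a * r^n = a / (1 - r).
  = 4/3 / (1 - 2/5)
  = 4/3 / (3/5)
  = 20/9.

20/9


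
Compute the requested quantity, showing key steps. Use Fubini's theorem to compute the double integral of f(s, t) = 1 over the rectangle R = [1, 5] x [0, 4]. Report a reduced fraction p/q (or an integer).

f(s, t) is a tensor product of a function of s and a function of t, and both factors are bounded continuous (hence Lebesgue integrable) on the rectangle, so Fubini's theorem applies:
  integral_R f d(m x m) = (integral_a1^b1 1 ds) * (integral_a2^b2 1 dt).
Inner integral in s: integral_{1}^{5} 1 ds = (5^1 - 1^1)/1
  = 4.
Inner integral in t: integral_{0}^{4} 1 dt = (4^1 - 0^1)/1
  = 4.
Product: (4) * (4) = 16.

16


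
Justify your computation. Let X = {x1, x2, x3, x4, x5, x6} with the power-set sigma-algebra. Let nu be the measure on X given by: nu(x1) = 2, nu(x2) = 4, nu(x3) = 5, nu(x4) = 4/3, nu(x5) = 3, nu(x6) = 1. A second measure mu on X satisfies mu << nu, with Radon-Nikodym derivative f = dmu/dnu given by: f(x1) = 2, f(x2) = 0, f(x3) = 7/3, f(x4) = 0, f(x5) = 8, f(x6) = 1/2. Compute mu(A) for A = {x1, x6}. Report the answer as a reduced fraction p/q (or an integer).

By the defining property of the Radon-Nikodym derivative, for every measurable set A,
  mu(A) = integral_A f dnu.
Since nu is a discrete measure concentrated on the atoms of X, the integral over A reduces to the sum
  mu(A) = sum_{x in A} f(x) * nu({x}).
Computing each term:
  x1: f(x1) * nu(x1) = 2 * 2 = 4.
  x6: f(x6) * nu(x6) = 1/2 * 1 = 1/2.
Summing: mu(A) = 4 + 1/2 = 9/2.

9/2


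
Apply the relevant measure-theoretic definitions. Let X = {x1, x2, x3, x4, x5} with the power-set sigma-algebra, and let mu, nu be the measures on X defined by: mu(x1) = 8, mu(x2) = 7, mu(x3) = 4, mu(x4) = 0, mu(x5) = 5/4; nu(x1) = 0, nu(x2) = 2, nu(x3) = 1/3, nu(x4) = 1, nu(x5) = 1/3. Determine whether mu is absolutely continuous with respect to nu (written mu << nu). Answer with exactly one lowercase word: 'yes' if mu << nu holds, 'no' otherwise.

mu << nu means: every nu-null measurable set is also mu-null; equivalently, for every atom x, if nu({x}) = 0 then mu({x}) = 0.
Checking each atom:
  x1: nu = 0, mu = 8 > 0 -> violates mu << nu.
  x2: nu = 2 > 0 -> no constraint.
  x3: nu = 1/3 > 0 -> no constraint.
  x4: nu = 1 > 0 -> no constraint.
  x5: nu = 1/3 > 0 -> no constraint.
The atom(s) x1 violate the condition (nu = 0 but mu > 0). Therefore mu is NOT absolutely continuous w.r.t. nu.

no


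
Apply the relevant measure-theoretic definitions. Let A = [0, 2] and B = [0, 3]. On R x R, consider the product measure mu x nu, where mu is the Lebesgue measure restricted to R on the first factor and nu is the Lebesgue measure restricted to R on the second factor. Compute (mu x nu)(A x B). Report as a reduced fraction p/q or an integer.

For a measurable rectangle A x B, the product measure satisfies
  (mu x nu)(A x B) = mu(A) * nu(B).
  mu(A) = 2.
  nu(B) = 3.
  (mu x nu)(A x B) = 2 * 3 = 6.

6


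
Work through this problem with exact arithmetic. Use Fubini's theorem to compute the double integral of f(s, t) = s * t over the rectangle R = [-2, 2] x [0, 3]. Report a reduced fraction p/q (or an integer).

f(s, t) is a tensor product of a function of s and a function of t, and both factors are bounded continuous (hence Lebesgue integrable) on the rectangle, so Fubini's theorem applies:
  integral_R f d(m x m) = (integral_a1^b1 s ds) * (integral_a2^b2 t dt).
Inner integral in s: integral_{-2}^{2} s ds = (2^2 - (-2)^2)/2
  = 0.
Inner integral in t: integral_{0}^{3} t dt = (3^2 - 0^2)/2
  = 9/2.
Product: (0) * (9/2) = 0.

0


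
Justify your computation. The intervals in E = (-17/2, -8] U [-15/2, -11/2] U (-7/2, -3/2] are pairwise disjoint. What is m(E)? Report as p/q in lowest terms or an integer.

For pairwise disjoint intervals, m(union_i I_i) = sum_i m(I_i),
and m is invariant under swapping open/closed endpoints (single points have measure 0).
So m(E) = sum_i (b_i - a_i).
  I_1 has length -8 - (-17/2) = 1/2.
  I_2 has length -11/2 - (-15/2) = 2.
  I_3 has length -3/2 - (-7/2) = 2.
Summing:
  m(E) = 1/2 + 2 + 2 = 9/2.

9/2


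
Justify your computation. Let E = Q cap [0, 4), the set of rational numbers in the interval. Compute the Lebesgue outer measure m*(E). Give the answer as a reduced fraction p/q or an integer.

Q cap [0, 4) is countable; list its elements as q_1, q_2, ... . Fix eps > 0 and cover the k-th point by an interval of length eps * 2^(-k). The cover has total length eps * sum_{k>=1} 2^(-k) = eps, so by definition of outer measure m*(Q cap [0, 4)) <= eps. Since eps was arbitrary and m* >= 0, the outer measure is 0.

0


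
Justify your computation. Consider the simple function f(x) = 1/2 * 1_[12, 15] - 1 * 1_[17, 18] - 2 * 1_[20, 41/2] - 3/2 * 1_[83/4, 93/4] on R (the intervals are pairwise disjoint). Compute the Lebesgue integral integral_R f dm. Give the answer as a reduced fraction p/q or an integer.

For a simple function f = sum_i c_i * 1_{A_i} with disjoint A_i,
  integral f dm = sum_i c_i * m(A_i).
Lengths of the A_i:
  m(A_1) = 15 - 12 = 3.
  m(A_2) = 18 - 17 = 1.
  m(A_3) = 41/2 - 20 = 1/2.
  m(A_4) = 93/4 - 83/4 = 5/2.
Contributions c_i * m(A_i):
  (1/2) * (3) = 3/2.
  (-1) * (1) = -1.
  (-2) * (1/2) = -1.
  (-3/2) * (5/2) = -15/4.
Total: 3/2 - 1 - 1 - 15/4 = -17/4.

-17/4


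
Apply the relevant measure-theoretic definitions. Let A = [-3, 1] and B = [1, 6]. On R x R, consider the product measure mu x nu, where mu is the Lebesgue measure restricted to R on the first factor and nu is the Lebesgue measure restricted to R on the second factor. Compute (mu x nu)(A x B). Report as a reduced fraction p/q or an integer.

For a measurable rectangle A x B, the product measure satisfies
  (mu x nu)(A x B) = mu(A) * nu(B).
  mu(A) = 4.
  nu(B) = 5.
  (mu x nu)(A x B) = 4 * 5 = 20.

20


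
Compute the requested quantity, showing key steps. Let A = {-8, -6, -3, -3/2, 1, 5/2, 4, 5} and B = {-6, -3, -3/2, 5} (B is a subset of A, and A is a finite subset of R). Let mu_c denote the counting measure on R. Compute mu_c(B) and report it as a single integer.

Counting measure assigns mu_c(E) = |E| (number of elements) when E is finite.
B has 4 element(s), so mu_c(B) = 4.

4


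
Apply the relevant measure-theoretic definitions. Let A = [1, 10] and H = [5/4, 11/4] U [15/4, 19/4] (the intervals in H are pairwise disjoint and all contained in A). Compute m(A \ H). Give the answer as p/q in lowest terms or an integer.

The ambient interval has length m(A) = 10 - 1 = 9.
Since the holes are disjoint and sit inside A, by finite additivity
  m(H) = sum_i (b_i - a_i), and m(A \ H) = m(A) - m(H).
Computing the hole measures:
  m(H_1) = 11/4 - 5/4 = 3/2.
  m(H_2) = 19/4 - 15/4 = 1.
Summed: m(H) = 3/2 + 1 = 5/2.
So m(A \ H) = 9 - 5/2 = 13/2.

13/2


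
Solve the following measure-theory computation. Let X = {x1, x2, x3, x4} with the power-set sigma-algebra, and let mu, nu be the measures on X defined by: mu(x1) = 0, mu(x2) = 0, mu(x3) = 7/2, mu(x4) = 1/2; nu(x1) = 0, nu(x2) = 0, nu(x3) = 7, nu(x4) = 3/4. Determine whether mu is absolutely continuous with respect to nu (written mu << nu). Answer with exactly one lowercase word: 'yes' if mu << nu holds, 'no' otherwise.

mu << nu means: every nu-null measurable set is also mu-null; equivalently, for every atom x, if nu({x}) = 0 then mu({x}) = 0.
Checking each atom:
  x1: nu = 0, mu = 0 -> consistent with mu << nu.
  x2: nu = 0, mu = 0 -> consistent with mu << nu.
  x3: nu = 7 > 0 -> no constraint.
  x4: nu = 3/4 > 0 -> no constraint.
No atom violates the condition. Therefore mu << nu.

yes


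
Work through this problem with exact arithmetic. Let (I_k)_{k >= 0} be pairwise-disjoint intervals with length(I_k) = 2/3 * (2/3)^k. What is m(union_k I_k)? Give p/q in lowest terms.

By countable additivity of the Lebesgue measure on pairwise disjoint measurable sets,
  m(union_{k >= 0} I_k) = sum_{k >= 0} m(I_k) = sum_{k >= 0} a * r^k,
  with a = 2/3 and r = 2/3.
Since 0 < r = 2/3 < 1, the geometric series converges:
  sum_{k >= 0} a * r^k = a / (1 - r).
  = 2/3 / (1 - 2/3)
  = 2/3 / (1/3)
  = 2.

2


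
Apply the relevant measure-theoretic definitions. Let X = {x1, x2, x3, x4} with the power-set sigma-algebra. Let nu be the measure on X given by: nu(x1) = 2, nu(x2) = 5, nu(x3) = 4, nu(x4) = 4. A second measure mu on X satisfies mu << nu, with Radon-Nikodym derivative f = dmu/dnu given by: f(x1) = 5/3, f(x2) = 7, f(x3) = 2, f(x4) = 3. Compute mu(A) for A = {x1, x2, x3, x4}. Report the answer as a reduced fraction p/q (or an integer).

By the defining property of the Radon-Nikodym derivative, for every measurable set A,
  mu(A) = integral_A f dnu.
Since nu is a discrete measure concentrated on the atoms of X, the integral over A reduces to the sum
  mu(A) = sum_{x in A} f(x) * nu({x}).
Computing each term:
  x1: f(x1) * nu(x1) = 5/3 * 2 = 10/3.
  x2: f(x2) * nu(x2) = 7 * 5 = 35.
  x3: f(x3) * nu(x3) = 2 * 4 = 8.
  x4: f(x4) * nu(x4) = 3 * 4 = 12.
Summing: mu(A) = 10/3 + 35 + 8 + 12 = 175/3.

175/3


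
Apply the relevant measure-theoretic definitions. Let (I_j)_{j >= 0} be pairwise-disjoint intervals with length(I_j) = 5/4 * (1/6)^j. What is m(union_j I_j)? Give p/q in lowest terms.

By countable additivity of the Lebesgue measure on pairwise disjoint measurable sets,
  m(union_{j >= 0} I_j) = sum_{j >= 0} m(I_j) = sum_{j >= 0} a * r^j,
  with a = 5/4 and r = 1/6.
Since 0 < r = 1/6 < 1, the geometric series converges:
  sum_{j >= 0} a * r^j = a / (1 - r).
  = 5/4 / (1 - 1/6)
  = 5/4 / (5/6)
  = 3/2.

3/2


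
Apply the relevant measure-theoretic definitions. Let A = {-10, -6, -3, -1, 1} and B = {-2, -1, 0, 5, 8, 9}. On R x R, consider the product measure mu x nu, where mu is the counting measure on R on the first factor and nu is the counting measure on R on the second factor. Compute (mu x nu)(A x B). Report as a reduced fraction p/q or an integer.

For a measurable rectangle A x B, the product measure satisfies
  (mu x nu)(A x B) = mu(A) * nu(B).
  mu(A) = 5.
  nu(B) = 6.
  (mu x nu)(A x B) = 5 * 6 = 30.

30


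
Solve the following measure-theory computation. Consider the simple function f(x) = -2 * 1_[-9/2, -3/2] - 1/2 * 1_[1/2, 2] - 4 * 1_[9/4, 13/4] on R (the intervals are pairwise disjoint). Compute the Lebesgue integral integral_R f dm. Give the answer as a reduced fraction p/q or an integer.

For a simple function f = sum_i c_i * 1_{A_i} with disjoint A_i,
  integral f dm = sum_i c_i * m(A_i).
Lengths of the A_i:
  m(A_1) = -3/2 - (-9/2) = 3.
  m(A_2) = 2 - 1/2 = 3/2.
  m(A_3) = 13/4 - 9/4 = 1.
Contributions c_i * m(A_i):
  (-2) * (3) = -6.
  (-1/2) * (3/2) = -3/4.
  (-4) * (1) = -4.
Total: -6 - 3/4 - 4 = -43/4.

-43/4


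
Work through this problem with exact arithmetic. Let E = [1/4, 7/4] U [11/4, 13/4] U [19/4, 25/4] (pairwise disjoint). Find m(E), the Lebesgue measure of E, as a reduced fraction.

For pairwise disjoint intervals, m(union_i I_i) = sum_i m(I_i),
and m is invariant under swapping open/closed endpoints (single points have measure 0).
So m(E) = sum_i (b_i - a_i).
  I_1 has length 7/4 - 1/4 = 3/2.
  I_2 has length 13/4 - 11/4 = 1/2.
  I_3 has length 25/4 - 19/4 = 3/2.
Summing:
  m(E) = 3/2 + 1/2 + 3/2 = 7/2.

7/2


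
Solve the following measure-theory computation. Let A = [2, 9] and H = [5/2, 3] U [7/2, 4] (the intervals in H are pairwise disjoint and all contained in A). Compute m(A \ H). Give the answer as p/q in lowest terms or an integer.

The ambient interval has length m(A) = 9 - 2 = 7.
Since the holes are disjoint and sit inside A, by finite additivity
  m(H) = sum_i (b_i - a_i), and m(A \ H) = m(A) - m(H).
Computing the hole measures:
  m(H_1) = 3 - 5/2 = 1/2.
  m(H_2) = 4 - 7/2 = 1/2.
Summed: m(H) = 1/2 + 1/2 = 1.
So m(A \ H) = 7 - 1 = 6.

6


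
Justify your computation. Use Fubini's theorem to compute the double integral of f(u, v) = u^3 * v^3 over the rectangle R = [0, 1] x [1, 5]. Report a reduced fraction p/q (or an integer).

f(u, v) is a tensor product of a function of u and a function of v, and both factors are bounded continuous (hence Lebesgue integrable) on the rectangle, so Fubini's theorem applies:
  integral_R f d(m x m) = (integral_a1^b1 u^3 du) * (integral_a2^b2 v^3 dv).
Inner integral in u: integral_{0}^{1} u^3 du = (1^4 - 0^4)/4
  = 1/4.
Inner integral in v: integral_{1}^{5} v^3 dv = (5^4 - 1^4)/4
  = 156.
Product: (1/4) * (156) = 39.

39


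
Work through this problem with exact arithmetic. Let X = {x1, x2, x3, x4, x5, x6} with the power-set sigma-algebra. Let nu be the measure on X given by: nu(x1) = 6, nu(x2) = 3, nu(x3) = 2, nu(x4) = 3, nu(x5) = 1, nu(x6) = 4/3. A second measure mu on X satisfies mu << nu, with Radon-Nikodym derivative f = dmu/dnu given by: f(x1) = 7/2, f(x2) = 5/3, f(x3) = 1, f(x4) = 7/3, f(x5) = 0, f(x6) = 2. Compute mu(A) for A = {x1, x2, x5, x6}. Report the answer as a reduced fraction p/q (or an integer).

By the defining property of the Radon-Nikodym derivative, for every measurable set A,
  mu(A) = integral_A f dnu.
Since nu is a discrete measure concentrated on the atoms of X, the integral over A reduces to the sum
  mu(A) = sum_{x in A} f(x) * nu({x}).
Computing each term:
  x1: f(x1) * nu(x1) = 7/2 * 6 = 21.
  x2: f(x2) * nu(x2) = 5/3 * 3 = 5.
  x5: f(x5) * nu(x5) = 0 * 1 = 0.
  x6: f(x6) * nu(x6) = 2 * 4/3 = 8/3.
Summing: mu(A) = 21 + 5 + 0 + 8/3 = 86/3.

86/3


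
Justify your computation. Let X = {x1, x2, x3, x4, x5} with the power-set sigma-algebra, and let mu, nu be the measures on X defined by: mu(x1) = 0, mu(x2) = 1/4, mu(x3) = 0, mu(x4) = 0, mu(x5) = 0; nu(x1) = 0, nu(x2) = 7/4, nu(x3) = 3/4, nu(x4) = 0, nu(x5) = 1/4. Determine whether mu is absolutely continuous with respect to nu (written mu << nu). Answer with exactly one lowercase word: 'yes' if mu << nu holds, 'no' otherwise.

mu << nu means: every nu-null measurable set is also mu-null; equivalently, for every atom x, if nu({x}) = 0 then mu({x}) = 0.
Checking each atom:
  x1: nu = 0, mu = 0 -> consistent with mu << nu.
  x2: nu = 7/4 > 0 -> no constraint.
  x3: nu = 3/4 > 0 -> no constraint.
  x4: nu = 0, mu = 0 -> consistent with mu << nu.
  x5: nu = 1/4 > 0 -> no constraint.
No atom violates the condition. Therefore mu << nu.

yes


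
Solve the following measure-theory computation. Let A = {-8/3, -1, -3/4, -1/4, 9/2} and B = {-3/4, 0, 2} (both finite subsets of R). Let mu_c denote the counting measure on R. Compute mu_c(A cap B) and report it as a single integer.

Counting measure on a finite set equals cardinality. mu_c(A cap B) = |A cap B| (elements appearing in both).
Enumerating the elements of A that also lie in B gives 1 element(s).
So mu_c(A cap B) = 1.

1


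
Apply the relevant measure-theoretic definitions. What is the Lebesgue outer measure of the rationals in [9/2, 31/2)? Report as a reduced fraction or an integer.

The set Q cap [9/2, 31/2) is countable (a subset of the countable set Q). Lebesgue outer measure of any countable set is 0: each singleton {q} has m*({q}) = 0, and by countable subadditivity m*(union_k {q_k}) <= sum_k m*({q_k}) = sum_k 0 = 0. The reverse inequality m*(E) >= 0 is automatic. So m*(Q cap [9/2, 31/2)) = 0.

0


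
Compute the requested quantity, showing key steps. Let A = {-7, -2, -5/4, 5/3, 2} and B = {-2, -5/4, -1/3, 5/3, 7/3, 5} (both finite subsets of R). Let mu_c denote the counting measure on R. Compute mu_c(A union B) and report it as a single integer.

Counting measure on a finite set equals cardinality. By inclusion-exclusion, |A union B| = |A| + |B| - |A cap B|.
|A| = 5, |B| = 6, |A cap B| = 3.
So mu_c(A union B) = 5 + 6 - 3 = 8.

8


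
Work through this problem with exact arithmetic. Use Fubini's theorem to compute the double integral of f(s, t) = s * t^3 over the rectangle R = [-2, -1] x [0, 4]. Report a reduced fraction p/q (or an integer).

f(s, t) is a tensor product of a function of s and a function of t, and both factors are bounded continuous (hence Lebesgue integrable) on the rectangle, so Fubini's theorem applies:
  integral_R f d(m x m) = (integral_a1^b1 s ds) * (integral_a2^b2 t^3 dt).
Inner integral in s: integral_{-2}^{-1} s ds = ((-1)^2 - (-2)^2)/2
  = -3/2.
Inner integral in t: integral_{0}^{4} t^3 dt = (4^4 - 0^4)/4
  = 64.
Product: (-3/2) * (64) = -96.

-96


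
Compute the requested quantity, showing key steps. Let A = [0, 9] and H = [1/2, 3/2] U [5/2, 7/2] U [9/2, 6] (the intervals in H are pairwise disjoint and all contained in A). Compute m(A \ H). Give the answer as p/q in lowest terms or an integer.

The ambient interval has length m(A) = 9 - 0 = 9.
Since the holes are disjoint and sit inside A, by finite additivity
  m(H) = sum_i (b_i - a_i), and m(A \ H) = m(A) - m(H).
Computing the hole measures:
  m(H_1) = 3/2 - 1/2 = 1.
  m(H_2) = 7/2 - 5/2 = 1.
  m(H_3) = 6 - 9/2 = 3/2.
Summed: m(H) = 1 + 1 + 3/2 = 7/2.
So m(A \ H) = 9 - 7/2 = 11/2.

11/2


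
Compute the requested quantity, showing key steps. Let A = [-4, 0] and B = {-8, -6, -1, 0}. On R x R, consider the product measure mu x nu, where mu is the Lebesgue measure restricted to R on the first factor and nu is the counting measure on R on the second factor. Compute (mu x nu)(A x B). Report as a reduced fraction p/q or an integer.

For a measurable rectangle A x B, the product measure satisfies
  (mu x nu)(A x B) = mu(A) * nu(B).
  mu(A) = 4.
  nu(B) = 4.
  (mu x nu)(A x B) = 4 * 4 = 16.

16


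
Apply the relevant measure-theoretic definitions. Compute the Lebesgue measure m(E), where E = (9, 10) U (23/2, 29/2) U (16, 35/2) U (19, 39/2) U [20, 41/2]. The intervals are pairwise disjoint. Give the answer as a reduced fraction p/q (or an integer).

For pairwise disjoint intervals, m(union_i I_i) = sum_i m(I_i),
and m is invariant under swapping open/closed endpoints (single points have measure 0).
So m(E) = sum_i (b_i - a_i).
  I_1 has length 10 - 9 = 1.
  I_2 has length 29/2 - 23/2 = 3.
  I_3 has length 35/2 - 16 = 3/2.
  I_4 has length 39/2 - 19 = 1/2.
  I_5 has length 41/2 - 20 = 1/2.
Summing:
  m(E) = 1 + 3 + 3/2 + 1/2 + 1/2 = 13/2.

13/2


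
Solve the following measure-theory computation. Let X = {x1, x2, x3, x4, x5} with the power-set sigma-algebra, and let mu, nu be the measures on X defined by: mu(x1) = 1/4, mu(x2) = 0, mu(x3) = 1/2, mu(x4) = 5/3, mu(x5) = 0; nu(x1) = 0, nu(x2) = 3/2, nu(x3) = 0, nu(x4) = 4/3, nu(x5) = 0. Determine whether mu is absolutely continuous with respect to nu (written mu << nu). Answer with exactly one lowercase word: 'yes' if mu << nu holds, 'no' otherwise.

mu << nu means: every nu-null measurable set is also mu-null; equivalently, for every atom x, if nu({x}) = 0 then mu({x}) = 0.
Checking each atom:
  x1: nu = 0, mu = 1/4 > 0 -> violates mu << nu.
  x2: nu = 3/2 > 0 -> no constraint.
  x3: nu = 0, mu = 1/2 > 0 -> violates mu << nu.
  x4: nu = 4/3 > 0 -> no constraint.
  x5: nu = 0, mu = 0 -> consistent with mu << nu.
The atom(s) x1, x3 violate the condition (nu = 0 but mu > 0). Therefore mu is NOT absolutely continuous w.r.t. nu.

no


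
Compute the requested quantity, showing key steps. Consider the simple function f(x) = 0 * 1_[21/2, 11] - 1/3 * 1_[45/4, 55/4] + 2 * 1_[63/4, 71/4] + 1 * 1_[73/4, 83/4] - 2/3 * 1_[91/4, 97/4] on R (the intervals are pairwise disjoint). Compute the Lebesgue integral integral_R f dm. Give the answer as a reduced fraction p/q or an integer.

For a simple function f = sum_i c_i * 1_{A_i} with disjoint A_i,
  integral f dm = sum_i c_i * m(A_i).
Lengths of the A_i:
  m(A_1) = 11 - 21/2 = 1/2.
  m(A_2) = 55/4 - 45/4 = 5/2.
  m(A_3) = 71/4 - 63/4 = 2.
  m(A_4) = 83/4 - 73/4 = 5/2.
  m(A_5) = 97/4 - 91/4 = 3/2.
Contributions c_i * m(A_i):
  (0) * (1/2) = 0.
  (-1/3) * (5/2) = -5/6.
  (2) * (2) = 4.
  (1) * (5/2) = 5/2.
  (-2/3) * (3/2) = -1.
Total: 0 - 5/6 + 4 + 5/2 - 1 = 14/3.

14/3


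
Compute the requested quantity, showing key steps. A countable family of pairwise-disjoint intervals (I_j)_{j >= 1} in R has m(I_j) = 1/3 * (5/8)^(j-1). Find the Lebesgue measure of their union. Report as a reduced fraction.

By countable additivity of the Lebesgue measure on pairwise disjoint measurable sets,
  m(union_{j >= 1} I_j) = sum_{j >= 1} m(I_j) = sum_{j >= 1} a * r^(j-1),
  with a = 1/3 and r = 5/8.
Since 0 < r = 5/8 < 1, the geometric series converges:
  sum_{j >= 1} a * r^(j-1) = a / (1 - r).
  = 1/3 / (1 - 5/8)
  = 1/3 / (3/8)
  = 8/9.

8/9


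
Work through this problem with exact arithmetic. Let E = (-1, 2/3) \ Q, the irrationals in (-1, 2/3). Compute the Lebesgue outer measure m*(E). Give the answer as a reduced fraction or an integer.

The interval I = (-1, 2/3) has m(I) = 2/3 - (-1) = 5/3 (endpoints are measure-zero, so open/closed/half-open agree). Write I = (I cap Q) u (I \ Q). The rationals in I are countable, so m*(I cap Q) = 0 (cover each rational by intervals whose total length is arbitrarily small). By countable subadditivity m*(I) <= m*(I cap Q) + m*(I \ Q), hence m*(I \ Q) >= m(I) = 5/3. The reverse inequality m*(I \ Q) <= m*(I) = 5/3 is trivial since (I \ Q) is a subset of I. Therefore m*(I \ Q) = 5/3.

5/3


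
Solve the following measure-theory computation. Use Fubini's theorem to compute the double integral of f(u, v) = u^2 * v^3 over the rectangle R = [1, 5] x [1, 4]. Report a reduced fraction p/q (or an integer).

f(u, v) is a tensor product of a function of u and a function of v, and both factors are bounded continuous (hence Lebesgue integrable) on the rectangle, so Fubini's theorem applies:
  integral_R f d(m x m) = (integral_a1^b1 u^2 du) * (integral_a2^b2 v^3 dv).
Inner integral in u: integral_{1}^{5} u^2 du = (5^3 - 1^3)/3
  = 124/3.
Inner integral in v: integral_{1}^{4} v^3 dv = (4^4 - 1^4)/4
  = 255/4.
Product: (124/3) * (255/4) = 2635.

2635


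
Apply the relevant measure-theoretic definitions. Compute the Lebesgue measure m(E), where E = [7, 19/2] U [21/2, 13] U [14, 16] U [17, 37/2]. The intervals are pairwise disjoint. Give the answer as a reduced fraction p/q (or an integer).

For pairwise disjoint intervals, m(union_i I_i) = sum_i m(I_i),
and m is invariant under swapping open/closed endpoints (single points have measure 0).
So m(E) = sum_i (b_i - a_i).
  I_1 has length 19/2 - 7 = 5/2.
  I_2 has length 13 - 21/2 = 5/2.
  I_3 has length 16 - 14 = 2.
  I_4 has length 37/2 - 17 = 3/2.
Summing:
  m(E) = 5/2 + 5/2 + 2 + 3/2 = 17/2.

17/2


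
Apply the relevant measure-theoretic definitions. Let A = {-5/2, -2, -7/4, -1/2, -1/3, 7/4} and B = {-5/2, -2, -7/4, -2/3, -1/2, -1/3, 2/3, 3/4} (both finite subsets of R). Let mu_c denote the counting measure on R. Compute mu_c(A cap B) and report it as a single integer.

Counting measure on a finite set equals cardinality. mu_c(A cap B) = |A cap B| (elements appearing in both).
Enumerating the elements of A that also lie in B gives 5 element(s).
So mu_c(A cap B) = 5.

5


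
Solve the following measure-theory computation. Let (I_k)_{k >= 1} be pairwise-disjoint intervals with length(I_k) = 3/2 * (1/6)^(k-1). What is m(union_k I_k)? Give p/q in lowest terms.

By countable additivity of the Lebesgue measure on pairwise disjoint measurable sets,
  m(union_{k >= 1} I_k) = sum_{k >= 1} m(I_k) = sum_{k >= 1} a * r^(k-1),
  with a = 3/2 and r = 1/6.
Since 0 < r = 1/6 < 1, the geometric series converges:
  sum_{k >= 1} a * r^(k-1) = a / (1 - r).
  = 3/2 / (1 - 1/6)
  = 3/2 / (5/6)
  = 9/5.

9/5


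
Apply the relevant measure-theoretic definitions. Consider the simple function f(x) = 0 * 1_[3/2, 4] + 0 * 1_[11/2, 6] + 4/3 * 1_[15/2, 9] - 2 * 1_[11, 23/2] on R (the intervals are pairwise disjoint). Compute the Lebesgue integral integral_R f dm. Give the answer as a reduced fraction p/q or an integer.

For a simple function f = sum_i c_i * 1_{A_i} with disjoint A_i,
  integral f dm = sum_i c_i * m(A_i).
Lengths of the A_i:
  m(A_1) = 4 - 3/2 = 5/2.
  m(A_2) = 6 - 11/2 = 1/2.
  m(A_3) = 9 - 15/2 = 3/2.
  m(A_4) = 23/2 - 11 = 1/2.
Contributions c_i * m(A_i):
  (0) * (5/2) = 0.
  (0) * (1/2) = 0.
  (4/3) * (3/2) = 2.
  (-2) * (1/2) = -1.
Total: 0 + 0 + 2 - 1 = 1.

1


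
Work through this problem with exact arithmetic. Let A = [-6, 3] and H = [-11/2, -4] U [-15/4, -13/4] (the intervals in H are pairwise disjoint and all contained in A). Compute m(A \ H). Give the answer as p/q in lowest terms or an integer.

The ambient interval has length m(A) = 3 - (-6) = 9.
Since the holes are disjoint and sit inside A, by finite additivity
  m(H) = sum_i (b_i - a_i), and m(A \ H) = m(A) - m(H).
Computing the hole measures:
  m(H_1) = -4 - (-11/2) = 3/2.
  m(H_2) = -13/4 - (-15/4) = 1/2.
Summed: m(H) = 3/2 + 1/2 = 2.
So m(A \ H) = 9 - 2 = 7.

7
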